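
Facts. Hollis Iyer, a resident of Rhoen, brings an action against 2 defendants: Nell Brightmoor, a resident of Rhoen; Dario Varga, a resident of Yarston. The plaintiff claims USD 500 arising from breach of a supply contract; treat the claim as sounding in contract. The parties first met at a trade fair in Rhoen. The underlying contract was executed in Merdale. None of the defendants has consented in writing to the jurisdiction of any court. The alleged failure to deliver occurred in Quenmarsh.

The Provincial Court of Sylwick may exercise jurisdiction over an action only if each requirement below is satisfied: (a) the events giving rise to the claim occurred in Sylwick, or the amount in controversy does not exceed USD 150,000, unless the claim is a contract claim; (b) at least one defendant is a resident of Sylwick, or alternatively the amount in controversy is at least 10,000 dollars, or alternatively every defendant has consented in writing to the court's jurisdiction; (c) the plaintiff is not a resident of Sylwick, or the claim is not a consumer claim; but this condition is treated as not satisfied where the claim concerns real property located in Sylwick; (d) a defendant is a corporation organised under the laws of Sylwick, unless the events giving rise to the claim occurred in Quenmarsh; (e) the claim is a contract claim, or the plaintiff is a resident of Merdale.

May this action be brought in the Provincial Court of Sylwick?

No

The Provincial Court of Sylwick:
  (a) The amount in controversy is $500, within the USD 150,000 ceiling, which satisfies one of the alternatives. Condition met.
  (b) No defendant resides in Sylwick (they reside in Rhoen, Yarston); the amount in controversy is USD 500, below the $10,000 floor; no such written consent has been filed — every alternative fails. Not satisfied.
  (c) The plaintiff resides in Rhoen, which is not Sylwick, so this disjunct is met. And the carve-out is inapplicable — the claim does not concern real property. Condition met.
  (d) No defendant is a corporation. But the operative events occurred in Quenmarsh, and the 'unless' clause therefore excuses the requirement. Satisfied.
  (e) The claim is a contract claim, which satisfies one of the alternatives. Satisfied.
  → The court lacks jurisdiction.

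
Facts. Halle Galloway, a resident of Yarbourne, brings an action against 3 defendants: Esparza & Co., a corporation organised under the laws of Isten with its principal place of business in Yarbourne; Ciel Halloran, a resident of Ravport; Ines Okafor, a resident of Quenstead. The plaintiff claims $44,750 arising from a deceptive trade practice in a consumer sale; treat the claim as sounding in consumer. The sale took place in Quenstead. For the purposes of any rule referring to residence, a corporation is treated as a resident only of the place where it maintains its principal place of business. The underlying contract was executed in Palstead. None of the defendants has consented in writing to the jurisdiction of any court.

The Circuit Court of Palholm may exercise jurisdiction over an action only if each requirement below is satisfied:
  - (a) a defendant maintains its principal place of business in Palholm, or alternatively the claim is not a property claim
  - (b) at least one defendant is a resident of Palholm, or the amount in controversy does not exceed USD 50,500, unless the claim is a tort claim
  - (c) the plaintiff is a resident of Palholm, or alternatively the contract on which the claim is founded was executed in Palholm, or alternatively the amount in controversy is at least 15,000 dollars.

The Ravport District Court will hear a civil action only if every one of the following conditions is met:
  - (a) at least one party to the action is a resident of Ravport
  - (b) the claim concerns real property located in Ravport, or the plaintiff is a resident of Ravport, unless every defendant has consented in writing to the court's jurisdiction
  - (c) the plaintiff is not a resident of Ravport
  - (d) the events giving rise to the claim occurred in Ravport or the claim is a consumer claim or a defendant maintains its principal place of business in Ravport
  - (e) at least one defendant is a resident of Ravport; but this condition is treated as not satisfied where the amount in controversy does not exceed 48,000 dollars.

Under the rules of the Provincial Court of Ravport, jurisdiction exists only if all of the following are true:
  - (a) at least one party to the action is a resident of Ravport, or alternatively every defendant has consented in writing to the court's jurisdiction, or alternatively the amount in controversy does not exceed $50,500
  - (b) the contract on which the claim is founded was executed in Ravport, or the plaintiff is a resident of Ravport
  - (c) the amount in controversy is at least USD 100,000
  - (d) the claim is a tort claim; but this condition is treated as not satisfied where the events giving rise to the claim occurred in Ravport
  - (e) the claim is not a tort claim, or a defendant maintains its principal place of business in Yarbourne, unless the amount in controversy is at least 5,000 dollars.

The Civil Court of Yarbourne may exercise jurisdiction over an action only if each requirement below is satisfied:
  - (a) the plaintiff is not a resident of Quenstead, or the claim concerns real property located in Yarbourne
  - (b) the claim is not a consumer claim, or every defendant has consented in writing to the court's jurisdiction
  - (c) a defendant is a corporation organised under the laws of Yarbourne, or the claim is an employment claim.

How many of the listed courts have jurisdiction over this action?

1

The Circuit Court of Palholm:
  (a) The claim is a consumer claim, not a property claim, which satisfies one of the alternatives. Satisfied.
  (b) The amount in controversy is 44,750 dollars, within the $50,500 ceiling, so one alternative holds. Met.
  (c) The amount in controversy is USD 44,750, which meets the USD 15,000 floor, so this disjunct is met. Condition met.
  → Jurisdiction lies.
The Ravport District Court:
  (a) Ciel Halloran resides in Ravport. Condition met.
  (b) The claim does not concern real property; the plaintiff resides in Yarbourne, not Ravport — no alternative holds. The proviso offers no rescue either, since no such written consent has been filed. Not met.
  (c) The plaintiff resides in Yarbourne, which is not Ravport. Condition met.
  (d) The claim is a consumer claim, so one alternative holds. Satisfied.
  (e) Ciel Halloran resides in Ravport. But the carve-out bites: the amount in controversy is 44,750 dollars, within the 48,000 dollars ceiling. Not met.
  → At least one condition fails; no jurisdiction.
The Provincial Court of Ravport:
  (a) Ciel Halloran resides in Ravport, so one alternative holds. Met.
  (b) The contract was executed in Palstead, not Ravport; the plaintiff resides in Yarbourne, not Ravport — no alternative holds. Not met.
  (c) The amount in controversy is USD 44,750, below the 100,000 dollars floor. Not satisfied.
  (d) The claim is a consumer claim, not a tort claim. Not met.
  (e) The claim is a consumer claim, not a tort claim, so one alternative holds. Met.
  → No jurisdiction.
The Civil Court of Yarbourne:
  (a) The plaintiff resides in Yarbourne, which is not Quenstead, so one alternative holds. Satisfied.
  (b) The claim is a consumer claim; no such written consent has been filed — every alternative fails. Not met.
  (c) The corporate defendant(s) are organised in Isten, not Yarbourne; the claim is a consumer claim, not an employment claim — no alternative holds. Condition not met.
  → No jurisdiction.
Courts with jurisdiction: the Circuit Court of Palholm — 1 in total.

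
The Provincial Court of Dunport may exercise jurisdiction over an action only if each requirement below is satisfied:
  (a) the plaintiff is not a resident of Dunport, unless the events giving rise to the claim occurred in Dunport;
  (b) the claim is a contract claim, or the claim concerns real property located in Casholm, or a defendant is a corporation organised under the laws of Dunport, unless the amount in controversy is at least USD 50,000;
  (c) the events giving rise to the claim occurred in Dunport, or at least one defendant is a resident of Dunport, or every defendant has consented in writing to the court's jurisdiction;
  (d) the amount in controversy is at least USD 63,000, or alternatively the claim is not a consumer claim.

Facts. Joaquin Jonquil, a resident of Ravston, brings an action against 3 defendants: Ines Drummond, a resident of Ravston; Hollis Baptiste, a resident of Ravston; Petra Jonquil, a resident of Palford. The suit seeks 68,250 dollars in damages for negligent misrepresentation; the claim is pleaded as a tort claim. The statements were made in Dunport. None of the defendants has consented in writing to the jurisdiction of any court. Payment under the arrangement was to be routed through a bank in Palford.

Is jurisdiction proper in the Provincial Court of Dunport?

Yes

The Provincial Court of Dunport:
  (a) The plaintiff resides in Ravston, which is not Dunport. Condition met.
  (b) The claim is a tort claim, not a contract claim; the claim does not concern real property; no defendant is a corporation — no alternative holds. The proviso rescues it, though: the amount in controversy is $68,250, which meets the 50,000 dollars floor. Met.
  (c) The operative events occurred in Dunport, which satisfies one of the alternatives. Condition met.
  (d) The amount in controversy is USD 68,250, which meets the USD 63,000 floor, so one alternative holds. Satisfied.
  → The court has jurisdiction.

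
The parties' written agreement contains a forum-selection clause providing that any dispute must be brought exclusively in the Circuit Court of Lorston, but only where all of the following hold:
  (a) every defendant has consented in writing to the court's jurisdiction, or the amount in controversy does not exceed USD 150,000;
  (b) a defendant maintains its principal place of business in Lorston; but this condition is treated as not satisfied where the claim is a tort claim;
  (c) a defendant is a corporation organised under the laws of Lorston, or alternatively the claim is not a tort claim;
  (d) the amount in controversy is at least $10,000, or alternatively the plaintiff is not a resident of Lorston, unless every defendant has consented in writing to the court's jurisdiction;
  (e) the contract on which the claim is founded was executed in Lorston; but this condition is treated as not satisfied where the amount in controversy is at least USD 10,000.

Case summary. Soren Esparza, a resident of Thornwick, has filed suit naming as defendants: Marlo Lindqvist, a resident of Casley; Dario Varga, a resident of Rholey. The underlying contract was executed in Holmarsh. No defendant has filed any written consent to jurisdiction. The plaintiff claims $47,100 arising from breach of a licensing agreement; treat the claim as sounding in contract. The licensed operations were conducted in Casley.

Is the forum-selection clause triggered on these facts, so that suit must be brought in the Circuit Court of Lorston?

The Circuit Court of Lorston:
  (a) The amount in controversy is USD 47,100, within the 150,000 dollars ceiling, which satisfies one of the alternatives. Condition met.
  (b) No defendant is a corporation. Condition not met.
  (c) The claim is a contract claim, not a tort claim — that alternative is enough. Met.
  (d) The amount in controversy is 47,100 dollars, which meets the USD 10,000 floor, so one alternative holds. Condition met.
  (e) The contract was executed in Holmarsh, not Lorston. Fails.
  → Forum clause is not triggered.

No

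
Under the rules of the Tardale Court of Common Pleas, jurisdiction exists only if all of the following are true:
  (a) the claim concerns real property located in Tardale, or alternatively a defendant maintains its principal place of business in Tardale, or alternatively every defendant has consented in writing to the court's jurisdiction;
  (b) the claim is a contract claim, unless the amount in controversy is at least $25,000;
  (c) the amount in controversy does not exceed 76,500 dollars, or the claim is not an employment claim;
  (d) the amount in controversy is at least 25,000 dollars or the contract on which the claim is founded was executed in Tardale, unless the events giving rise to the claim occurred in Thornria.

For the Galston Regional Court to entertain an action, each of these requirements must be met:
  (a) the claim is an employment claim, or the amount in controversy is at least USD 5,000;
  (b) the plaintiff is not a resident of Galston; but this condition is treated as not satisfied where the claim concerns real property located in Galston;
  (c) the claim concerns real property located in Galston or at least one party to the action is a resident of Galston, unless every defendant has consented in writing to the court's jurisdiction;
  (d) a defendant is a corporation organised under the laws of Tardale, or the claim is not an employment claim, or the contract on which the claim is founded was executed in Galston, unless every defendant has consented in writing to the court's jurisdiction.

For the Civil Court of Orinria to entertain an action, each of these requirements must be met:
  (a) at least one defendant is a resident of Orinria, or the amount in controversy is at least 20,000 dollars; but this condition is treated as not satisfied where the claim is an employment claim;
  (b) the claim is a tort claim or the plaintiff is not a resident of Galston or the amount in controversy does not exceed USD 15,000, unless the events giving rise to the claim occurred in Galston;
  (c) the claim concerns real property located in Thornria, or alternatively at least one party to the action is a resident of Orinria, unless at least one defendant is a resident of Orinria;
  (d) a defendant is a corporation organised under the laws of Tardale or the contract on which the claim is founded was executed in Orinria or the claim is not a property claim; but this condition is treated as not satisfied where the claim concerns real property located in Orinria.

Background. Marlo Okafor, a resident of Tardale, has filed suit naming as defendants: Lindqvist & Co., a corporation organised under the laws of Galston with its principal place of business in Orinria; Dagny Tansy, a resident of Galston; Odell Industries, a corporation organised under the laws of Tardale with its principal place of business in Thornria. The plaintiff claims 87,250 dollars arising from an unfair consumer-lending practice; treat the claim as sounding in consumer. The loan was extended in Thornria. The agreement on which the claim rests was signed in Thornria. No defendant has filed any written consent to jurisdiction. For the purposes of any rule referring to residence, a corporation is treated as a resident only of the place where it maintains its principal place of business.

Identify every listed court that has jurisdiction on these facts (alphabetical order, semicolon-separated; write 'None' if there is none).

the Civil Court of Orinria; the Galston Regional Court

The Tardale Court of Common Pleas:
  (a) The claim does not concern real property; the corporate defendant(s) have their principal place of business in Orinria, Thornria, not Tardale; no such written consent has been filed — every alternative fails. Condition not met.
  (b) The claim is a consumer claim, not a contract claim. However, the amount in controversy is $87,250, which meets the $25,000 floor, so the 'unless' proviso supplies this condition. Condition met.
  (c) The claim is a consumer claim, not an employment claim, so one alternative holds. Condition met.
  (d) The amount in controversy is 87,250 dollars, which meets the USD 25,000 floor, which satisfies one of the alternatives. Satisfied.
  → The court lacks jurisdiction.
The Galston Regional Court:
  (a) The amount in controversy is 87,250 dollars, which meets the 5,000 dollars floor, so one alternative holds. Satisfied.
  (b) The plaintiff resides in Tardale, which is not Galston. And the carve-out is inapplicable — the claim does not concern real property. Condition met.
  (c) Dagny Tansy resides in Galston, which satisfies one of the alternatives. Condition met.
  (d) Odell Industries is organised under the laws of Tardale — that alternative is enough. Met.
  → Jurisdiction lies.
The Civil Court of Orinria:
  (a) Lindqvist & Co. resides in Orinria, which satisfies one of the alternatives. The carve-out does not apply: the claim is a consumer claim, not an employment claim. Satisfied.
  (b) The plaintiff resides in Tardale, which is not Galston, so this disjunct is met. Satisfied.
  (c) Lindqvist & Co. resides in Orinria, which satisfies one of the alternatives. Condition met.
  (d) Odell Industries is organised under the laws of Tardale — that alternative is enough. The exception is not triggered, since the claim does not concern real property. Condition met.
  → All conditions met; jurisdiction exists.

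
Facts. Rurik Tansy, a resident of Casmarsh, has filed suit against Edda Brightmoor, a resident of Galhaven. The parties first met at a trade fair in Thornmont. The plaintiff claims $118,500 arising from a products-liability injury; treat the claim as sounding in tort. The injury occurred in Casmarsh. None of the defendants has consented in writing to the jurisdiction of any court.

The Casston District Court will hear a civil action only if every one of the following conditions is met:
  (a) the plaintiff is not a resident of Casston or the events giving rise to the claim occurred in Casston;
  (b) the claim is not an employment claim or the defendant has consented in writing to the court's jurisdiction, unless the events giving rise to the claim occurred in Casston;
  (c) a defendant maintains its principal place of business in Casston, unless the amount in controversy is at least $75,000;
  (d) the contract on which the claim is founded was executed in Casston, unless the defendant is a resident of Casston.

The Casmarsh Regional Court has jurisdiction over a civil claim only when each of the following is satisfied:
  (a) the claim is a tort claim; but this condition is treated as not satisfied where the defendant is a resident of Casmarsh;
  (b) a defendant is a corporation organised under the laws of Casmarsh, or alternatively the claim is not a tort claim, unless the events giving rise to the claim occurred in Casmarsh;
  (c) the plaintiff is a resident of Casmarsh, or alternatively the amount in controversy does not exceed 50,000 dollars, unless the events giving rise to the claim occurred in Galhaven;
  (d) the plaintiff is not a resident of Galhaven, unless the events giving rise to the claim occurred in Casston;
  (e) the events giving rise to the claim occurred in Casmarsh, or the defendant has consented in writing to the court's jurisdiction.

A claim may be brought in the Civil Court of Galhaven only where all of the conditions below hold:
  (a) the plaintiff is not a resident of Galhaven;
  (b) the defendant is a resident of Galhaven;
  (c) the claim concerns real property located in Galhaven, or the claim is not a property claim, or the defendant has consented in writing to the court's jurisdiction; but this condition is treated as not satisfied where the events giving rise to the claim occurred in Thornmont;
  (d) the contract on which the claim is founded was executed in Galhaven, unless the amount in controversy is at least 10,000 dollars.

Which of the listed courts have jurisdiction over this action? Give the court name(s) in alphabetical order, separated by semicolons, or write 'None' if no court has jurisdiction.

The Casston District Court:
  (a) The plaintiff resides in Casmarsh, which is not Casston, which satisfies one of the alternatives. Met.
  (b) The claim is a tort claim, not an employment claim, so this disjunct is met. Condition met.
  (c) No defendant is a corporation. The proviso rescues it, though: the amount in controversy is 118,500 dollars, which meets the $75,000 floor. Condition met.
  (d) No contract (and hence no place of execution) is alleged. The proviso offers no rescue either, since the defendant resides in Galhaven, not Casston. Condition not met.
  → At least one condition fails; no jurisdiction.
The Casmarsh Regional Court:
  (a) The claim is a tort claim. The carve-out does not apply: the defendant resides in Galhaven, not Casmarsh. Condition met.
  (b) No defendant is a corporation; the claim is a tort claim — every alternative fails. However, the operative events occurred in Casmarsh, so the 'unless' proviso supplies this condition. Condition met.
  (c) The plaintiff resides in Casmarsh, so this disjunct is met. Condition met.
  (d) The plaintiff resides in Casmarsh, which is not Galhaven. Satisfied.
  (e) The operative events occurred in Casmarsh, which satisfies one of the alternatives. Met.
  → Jurisdiction lies.
The Civil Court of Galhaven:
  (a) The plaintiff resides in Casmarsh, which is not Galhaven. Met.
  (b) The defendant resides in Galhaven. Condition met.
  (c) The claim is a tort claim, not a property claim, so one alternative holds. And the carve-out is inapplicable — the operative events occurred in Casmarsh, not Thornmont. Satisfied.
  (d) No contract (and hence no place of execution) is alleged. But the amount in controversy is 118,500 dollars, which meets the USD 10,000 floor, and the 'unless' clause therefore excuses the requirement. Met.
  → All conditions met; jurisdiction exists.

the Casmarsh Regional Court; the Civil Court of Galhaven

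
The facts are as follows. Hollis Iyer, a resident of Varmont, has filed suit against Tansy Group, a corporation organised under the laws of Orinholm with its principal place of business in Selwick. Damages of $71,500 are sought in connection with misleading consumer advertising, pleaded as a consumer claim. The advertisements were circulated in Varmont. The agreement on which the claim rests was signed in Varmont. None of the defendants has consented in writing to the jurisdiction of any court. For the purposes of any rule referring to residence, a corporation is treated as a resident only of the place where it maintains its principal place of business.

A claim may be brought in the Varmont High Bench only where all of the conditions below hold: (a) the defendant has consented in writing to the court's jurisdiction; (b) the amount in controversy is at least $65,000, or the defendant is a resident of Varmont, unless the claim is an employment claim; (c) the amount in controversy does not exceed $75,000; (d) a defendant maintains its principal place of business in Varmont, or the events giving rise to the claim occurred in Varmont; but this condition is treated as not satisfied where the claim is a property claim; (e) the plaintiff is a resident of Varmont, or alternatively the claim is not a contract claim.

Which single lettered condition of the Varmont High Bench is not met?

The Varmont High Bench:
  (a) No such written consent has been filed. Not met.
  (b) The amount in controversy is $71,500, which meets the USD 65,000 floor, so this disjunct is met. Satisfied.
  (c) The amount in controversy is USD 71,500, within the 75,000 dollars ceiling. Met.
  (d) The operative events occurred in Varmont, which satisfies one of the alternatives. The carve-out does not apply: the claim is a consumer claim, not a property claim. Condition met.
  (e) The plaintiff resides in Varmont — that alternative is enough. Satisfied.
Only condition (a) fails.

(a)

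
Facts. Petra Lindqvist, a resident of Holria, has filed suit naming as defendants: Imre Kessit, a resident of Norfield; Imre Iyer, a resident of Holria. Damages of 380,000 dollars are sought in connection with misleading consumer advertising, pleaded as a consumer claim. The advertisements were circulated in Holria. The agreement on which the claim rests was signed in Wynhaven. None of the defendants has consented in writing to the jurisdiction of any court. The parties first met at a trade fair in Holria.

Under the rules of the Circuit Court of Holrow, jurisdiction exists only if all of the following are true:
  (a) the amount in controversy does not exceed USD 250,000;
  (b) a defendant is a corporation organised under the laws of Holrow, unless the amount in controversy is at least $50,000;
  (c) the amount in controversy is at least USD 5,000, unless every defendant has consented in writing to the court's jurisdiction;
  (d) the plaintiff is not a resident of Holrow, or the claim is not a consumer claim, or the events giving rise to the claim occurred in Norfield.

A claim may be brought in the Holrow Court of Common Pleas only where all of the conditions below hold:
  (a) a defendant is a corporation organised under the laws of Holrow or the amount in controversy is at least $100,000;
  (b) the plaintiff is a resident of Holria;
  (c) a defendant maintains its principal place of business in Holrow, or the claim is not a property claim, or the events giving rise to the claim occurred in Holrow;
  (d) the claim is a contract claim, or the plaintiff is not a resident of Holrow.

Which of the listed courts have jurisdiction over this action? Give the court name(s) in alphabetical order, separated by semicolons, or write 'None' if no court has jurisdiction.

The Circuit Court of Holrow:
  (a) The amount in controversy is $380,000, above the 250,000 dollars ceiling. Not met.
  (b) No defendant is a corporation. But the amount in controversy is 380,000 dollars, which meets the 50,000 dollars floor, and the 'unless' clause therefore excuses the requirement. Condition met.
  (c) The amount in controversy is $380,000, which meets the $5,000 floor. Condition met.
  (d) The plaintiff resides in Holria, which is not Holrow, which satisfies one of the alternatives. Condition met.
  → No jurisdiction.
The Holrow Court of Common Pleas:
  (a) The amount in controversy is USD 380,000, which meets the USD 100,000 floor, which satisfies one of the alternatives. Condition met.
  (b) The plaintiff resides in Holria. Met.
  (c) The claim is a consumer claim, not a property claim, so this disjunct is met. Satisfied.
  (d) The plaintiff resides in Holria, which is not Holrow, so one alternative holds. Satisfied.
  → All conditions met; jurisdiction exists.

the Holrow Court of Common Pleas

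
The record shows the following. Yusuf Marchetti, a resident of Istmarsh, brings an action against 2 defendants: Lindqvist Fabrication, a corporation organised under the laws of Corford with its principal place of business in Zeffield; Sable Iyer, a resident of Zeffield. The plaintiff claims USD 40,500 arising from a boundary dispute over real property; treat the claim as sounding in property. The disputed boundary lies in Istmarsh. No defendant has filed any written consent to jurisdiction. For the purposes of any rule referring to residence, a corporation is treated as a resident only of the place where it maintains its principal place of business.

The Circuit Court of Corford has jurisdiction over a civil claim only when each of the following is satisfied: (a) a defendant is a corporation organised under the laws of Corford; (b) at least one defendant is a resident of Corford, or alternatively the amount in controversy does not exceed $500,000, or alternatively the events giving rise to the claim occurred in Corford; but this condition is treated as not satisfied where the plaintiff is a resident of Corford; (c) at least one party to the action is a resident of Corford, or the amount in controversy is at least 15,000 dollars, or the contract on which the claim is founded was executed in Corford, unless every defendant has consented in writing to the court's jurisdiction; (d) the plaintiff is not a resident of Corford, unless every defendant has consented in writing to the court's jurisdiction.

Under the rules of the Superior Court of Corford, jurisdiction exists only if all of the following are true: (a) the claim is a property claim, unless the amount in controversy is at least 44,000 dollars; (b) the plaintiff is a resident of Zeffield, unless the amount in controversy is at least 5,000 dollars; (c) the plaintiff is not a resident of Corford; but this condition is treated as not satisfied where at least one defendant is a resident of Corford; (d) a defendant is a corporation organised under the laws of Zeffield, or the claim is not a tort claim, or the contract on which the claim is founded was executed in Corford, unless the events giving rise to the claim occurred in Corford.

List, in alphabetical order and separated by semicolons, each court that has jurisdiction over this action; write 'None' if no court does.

The Circuit Court of Corford:
  (a) Lindqvist Fabrication is organised under the laws of Corford. Satisfied.
  (b) The amount in controversy is 40,500 dollars, within the USD 500,000 ceiling, which satisfies one of the alternatives. And the carve-out is inapplicable — the plaintiff resides in Istmarsh, not Corford. Met.
  (c) The amount in controversy is 40,500 dollars, which meets the USD 15,000 floor, so one alternative holds. Satisfied.
  (d) The plaintiff resides in Istmarsh, which is not Corford. Met.
  → Every requirement is satisfied — jurisdiction.
The Superior Court of Corford:
  (a) The claim is a property claim. Satisfied.
  (b) The plaintiff resides in Istmarsh, not Zeffield. But the amount in controversy is USD 40,500, which meets the USD 5,000 floor, and the 'unless' clause therefore excuses the requirement. Condition met.
  (c) The plaintiff resides in Istmarsh, which is not Corford. The carve-out does not apply: no defendant resides in Corford (they reside in Zeffield, Zeffield). Met.
  (d) The claim is a property claim, not a tort claim — that alternative is enough. Met.
  → All conditions met; jurisdiction exists.

the Circuit Court of Corford; the Superior Court of Corford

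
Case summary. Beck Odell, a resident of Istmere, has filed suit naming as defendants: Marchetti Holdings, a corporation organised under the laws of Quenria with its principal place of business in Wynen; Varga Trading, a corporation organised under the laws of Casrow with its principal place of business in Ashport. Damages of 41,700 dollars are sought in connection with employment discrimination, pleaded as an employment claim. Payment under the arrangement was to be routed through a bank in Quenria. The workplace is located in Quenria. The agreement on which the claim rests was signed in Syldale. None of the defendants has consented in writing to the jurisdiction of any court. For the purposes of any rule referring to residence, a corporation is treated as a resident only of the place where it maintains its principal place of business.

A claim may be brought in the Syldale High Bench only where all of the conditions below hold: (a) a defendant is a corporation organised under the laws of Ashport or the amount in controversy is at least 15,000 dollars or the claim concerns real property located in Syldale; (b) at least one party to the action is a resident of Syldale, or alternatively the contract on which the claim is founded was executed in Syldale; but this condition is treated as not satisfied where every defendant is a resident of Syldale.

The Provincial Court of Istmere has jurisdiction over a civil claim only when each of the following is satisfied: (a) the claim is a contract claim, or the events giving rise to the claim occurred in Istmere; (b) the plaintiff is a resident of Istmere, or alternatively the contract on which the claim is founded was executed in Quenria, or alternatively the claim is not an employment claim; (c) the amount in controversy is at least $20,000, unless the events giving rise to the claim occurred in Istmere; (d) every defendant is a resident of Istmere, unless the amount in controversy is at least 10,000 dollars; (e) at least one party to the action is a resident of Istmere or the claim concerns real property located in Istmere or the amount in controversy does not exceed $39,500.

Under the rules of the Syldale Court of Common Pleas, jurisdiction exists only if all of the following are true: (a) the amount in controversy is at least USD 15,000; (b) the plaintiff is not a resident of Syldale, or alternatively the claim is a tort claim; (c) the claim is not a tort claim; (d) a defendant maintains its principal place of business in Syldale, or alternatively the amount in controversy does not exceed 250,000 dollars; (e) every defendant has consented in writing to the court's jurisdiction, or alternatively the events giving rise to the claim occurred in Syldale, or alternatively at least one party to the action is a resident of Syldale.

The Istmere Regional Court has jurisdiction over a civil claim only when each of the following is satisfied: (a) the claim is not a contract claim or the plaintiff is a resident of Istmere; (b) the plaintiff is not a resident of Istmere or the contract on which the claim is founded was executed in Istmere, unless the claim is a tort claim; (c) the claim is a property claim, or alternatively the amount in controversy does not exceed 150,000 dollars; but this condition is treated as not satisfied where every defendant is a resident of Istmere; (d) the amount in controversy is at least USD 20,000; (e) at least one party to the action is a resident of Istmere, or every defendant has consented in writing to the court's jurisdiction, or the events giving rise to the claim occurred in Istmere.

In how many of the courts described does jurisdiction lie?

The Syldale High Bench:
  (a) The amount in controversy is 41,700 dollars, which meets the USD 15,000 floor — that alternative is enough. Met.
  (b) The contract was executed in Syldale, so this disjunct is met. The exception is not triggered, since the defendants reside as follows — Marchetti Holdings in Wynen, Varga Trading in Ashport — not all in Syldale. Met.
  → Jurisdiction lies.
The Provincial Court of Istmere:
  (a) The claim is an employment claim, not a contract claim; the operative events occurred in Quenria, not Istmere — no alternative holds. Condition not met.
  (b) The plaintiff resides in Istmere, which satisfies one of the alternatives. Met.
  (c) The amount in controversy is 41,700 dollars, which meets the USD 20,000 floor. Met.
  (d) The defendants reside as follows — Marchetti Holdings in Wynen, Varga Trading in Ashport — not all in Istmere. But the amount in controversy is USD 41,700, which meets the 10,000 dollars floor, and the 'unless' clause therefore excuses the requirement. Satisfied.
  (e) Beck Odell resides in Istmere, which satisfies one of the alternatives. Satisfied.
  → The court lacks jurisdiction.
The Syldale Court of Common Pleas:
  (a) The amount in controversy is 41,700 dollars, which meets the 15,000 dollars floor. Met.
  (b) The plaintiff resides in Istmere, which is not Syldale, so this disjunct is met. Satisfied.
  (c) The claim is an employment claim, not a tort claim. Met.
  (d) The amount in controversy is $41,700, within the $250,000 ceiling, so one alternative holds. Met.
  (e) No such written consent has been filed; the operative events occurred in Quenria, not Syldale; no party resides in Syldale — none of the alternatives is met. Not satisfied.
  → Not every requirement is met — no jurisdiction.
The Istmere Regional Court:
  (a) The claim is an employment claim, not a contract claim, which satisfies one of the alternatives. Met.
  (b) The plaintiff resides in Istmere; the contract was executed in Syldale, not Istmere — none of the alternatives is met. Nor does the 'unless' clause help: the claim is an employment claim, not a tort claim. Condition not met.
  (c) The amount in controversy is 41,700 dollars, within the 150,000 dollars ceiling, so this disjunct is met. The carve-out does not apply: the defendants reside as follows — Marchetti Holdings in Wynen, Varga Trading in Ashport — not all in Istmere. Condition met.
  (d) The amount in controversy is 41,700 dollars, which meets the $20,000 floor. Condition met.
  (e) Beck Odell resides in Istmere, which satisfies one of the alternatives. Condition met.
  → Not every requirement is met — no jurisdiction.
Courts with jurisdiction: the Syldale High Bench — 1 in total.

1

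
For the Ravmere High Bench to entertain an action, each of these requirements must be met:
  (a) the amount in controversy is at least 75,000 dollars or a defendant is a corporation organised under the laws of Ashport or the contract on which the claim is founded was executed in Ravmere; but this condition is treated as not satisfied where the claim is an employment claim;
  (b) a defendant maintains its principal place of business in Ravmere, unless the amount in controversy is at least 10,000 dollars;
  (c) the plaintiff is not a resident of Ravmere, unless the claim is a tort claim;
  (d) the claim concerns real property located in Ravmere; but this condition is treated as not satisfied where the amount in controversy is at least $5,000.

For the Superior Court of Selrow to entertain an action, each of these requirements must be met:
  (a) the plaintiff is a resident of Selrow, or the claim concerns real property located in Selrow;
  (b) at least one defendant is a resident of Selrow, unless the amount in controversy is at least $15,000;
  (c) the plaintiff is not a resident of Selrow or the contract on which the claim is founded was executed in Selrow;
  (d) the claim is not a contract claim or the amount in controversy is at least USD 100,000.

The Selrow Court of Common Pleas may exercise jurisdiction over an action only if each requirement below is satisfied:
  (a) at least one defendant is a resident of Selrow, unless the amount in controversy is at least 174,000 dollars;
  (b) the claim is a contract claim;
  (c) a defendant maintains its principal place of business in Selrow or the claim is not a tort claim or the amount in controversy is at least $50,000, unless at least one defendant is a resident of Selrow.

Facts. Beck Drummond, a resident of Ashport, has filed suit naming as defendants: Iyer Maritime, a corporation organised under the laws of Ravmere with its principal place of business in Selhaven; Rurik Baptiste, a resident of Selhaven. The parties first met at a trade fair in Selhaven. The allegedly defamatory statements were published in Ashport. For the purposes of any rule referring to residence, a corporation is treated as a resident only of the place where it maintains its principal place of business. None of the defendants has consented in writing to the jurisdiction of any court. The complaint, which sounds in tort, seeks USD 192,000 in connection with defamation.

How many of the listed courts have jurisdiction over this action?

0

The Ravmere High Bench:
  (a) The amount in controversy is $192,000, which meets the 75,000 dollars floor — that alternative is enough. And the carve-out is inapplicable — the claim is a tort claim, not an employment claim. Met.
  (b) The corporate defendant(s) have their principal place of business in Selhaven, not Ravmere. But the amount in controversy is 192,000 dollars, which meets the 10,000 dollars floor, and the 'unless' clause therefore excuses the requirement. Met.
  (c) The plaintiff resides in Ashport, which is not Ravmere. Met.
  (d) The claim does not concern real property. Not met.
  → The court lacks jurisdiction.
The Superior Court of Selrow:
  (a) The plaintiff resides in Ashport, not Selrow; the claim does not concern real property — none of the alternatives is met. Fails.
  (b) No defendant resides in Selrow (they reside in Selhaven, Selhaven). But the amount in controversy is USD 192,000, which meets the USD 15,000 floor, and the 'unless' clause therefore excuses the requirement. Met.
  (c) The plaintiff resides in Ashport, which is not Selrow, which satisfies one of the alternatives. Satisfied.
  (d) The claim is a tort claim, not a contract claim, so one alternative holds. Satisfied.
  → At least one condition fails; no jurisdiction.
The Selrow Court of Common Pleas:
  (a) No defendant resides in Selrow (they reside in Selhaven, Selhaven). But the amount in controversy is USD 192,000, which meets the 174,000 dollars floor, and the 'unless' clause therefore excuses the requirement. Satisfied.
  (b) The claim is a tort claim, not a contract claim. Condition not met.
  (c) The amount in controversy is USD 192,000, which meets the 50,000 dollars floor, so one alternative holds. Met.
  → No jurisdiction.
No court satisfies all of its conditions.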